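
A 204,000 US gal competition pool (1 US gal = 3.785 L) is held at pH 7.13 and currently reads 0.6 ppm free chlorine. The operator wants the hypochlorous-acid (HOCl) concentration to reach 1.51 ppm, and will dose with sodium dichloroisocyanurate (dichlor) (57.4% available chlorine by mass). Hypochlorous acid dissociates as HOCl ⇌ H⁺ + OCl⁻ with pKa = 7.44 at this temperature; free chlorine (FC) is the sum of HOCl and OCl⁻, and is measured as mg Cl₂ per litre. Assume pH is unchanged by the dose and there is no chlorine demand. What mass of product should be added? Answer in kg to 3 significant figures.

2.22 kg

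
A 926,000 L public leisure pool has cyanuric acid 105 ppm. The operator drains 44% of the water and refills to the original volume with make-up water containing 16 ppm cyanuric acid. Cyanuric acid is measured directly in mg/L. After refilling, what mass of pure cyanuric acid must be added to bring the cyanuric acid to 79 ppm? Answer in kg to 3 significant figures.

After draining 44% and refilling: 105 × 0.56 + 16 × 0.44 = 65.84 ppm.
Deficit to target: 79 − 65.84 = 13.16 mg/L.
Mass: 13.16 mg/L × 926,000 L = 12,190 g cyanuric acid.

12.2 kg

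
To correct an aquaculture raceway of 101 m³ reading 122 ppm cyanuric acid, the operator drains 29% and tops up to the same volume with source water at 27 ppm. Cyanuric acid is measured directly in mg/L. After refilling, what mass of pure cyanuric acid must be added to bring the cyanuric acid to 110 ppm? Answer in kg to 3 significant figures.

Volume: 101 m³ = 101,000 L.
After draining 29% and refilling: 122 × 0.71 + 27 × 0.29 = 94.45 ppm.
Deficit to target: 110 − 94.45 = 15.55 mg/L.
Mass: 15.55 mg/L × 101,000 L = 1571 g cyanuric acid.

1.57 kg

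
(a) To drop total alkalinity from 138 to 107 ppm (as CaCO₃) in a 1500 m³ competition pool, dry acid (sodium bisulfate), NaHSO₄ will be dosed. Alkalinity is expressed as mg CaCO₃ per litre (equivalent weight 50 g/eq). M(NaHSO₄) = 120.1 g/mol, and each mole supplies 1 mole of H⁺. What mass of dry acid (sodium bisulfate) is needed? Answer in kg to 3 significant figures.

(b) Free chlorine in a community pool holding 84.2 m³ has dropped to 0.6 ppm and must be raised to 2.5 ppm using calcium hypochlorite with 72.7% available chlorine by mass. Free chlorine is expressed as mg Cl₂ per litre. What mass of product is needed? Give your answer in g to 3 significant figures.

(a) 112 kg; (b) 220 g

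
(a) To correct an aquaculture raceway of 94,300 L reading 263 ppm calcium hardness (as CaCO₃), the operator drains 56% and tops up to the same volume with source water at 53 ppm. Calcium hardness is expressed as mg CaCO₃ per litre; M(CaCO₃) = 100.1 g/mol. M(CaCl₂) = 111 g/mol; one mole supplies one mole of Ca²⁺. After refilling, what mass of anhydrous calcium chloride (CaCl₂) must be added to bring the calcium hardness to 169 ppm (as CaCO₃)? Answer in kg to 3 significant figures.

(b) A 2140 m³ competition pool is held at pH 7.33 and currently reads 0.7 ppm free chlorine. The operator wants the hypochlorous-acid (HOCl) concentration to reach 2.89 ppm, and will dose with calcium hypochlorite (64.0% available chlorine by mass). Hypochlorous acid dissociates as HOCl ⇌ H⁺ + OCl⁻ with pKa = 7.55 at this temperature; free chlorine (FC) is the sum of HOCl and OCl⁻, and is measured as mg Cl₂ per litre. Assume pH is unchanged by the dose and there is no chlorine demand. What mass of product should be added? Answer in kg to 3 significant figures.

(a) After draining 56% and refilling: 263 × 0.44 + 53 × 0.56 = 145.4 ppm.
(a) Deficit to target: 169 − 145.4 = 23.6 mg/L.
(a) As CaCO₃: 23.6 mg/L × 94,300 L = 2225 g; ÷ 100.1 = 22.23 mol Ca²⁺.
(a) Mass: 22.23 × 111 = 2468 g.

(b) Volume: 2140 m³ = 2,140,000 L.
(b) [OCl⁻]/[HOCl] = 10^(pH − pKa) = 10^(7.33 − 7.55) = 0.6026; fraction as HOCl = 1/(1 + 0.6026) = 0.624.
(b) Free chlorine required for 2.89 ppm HOCl: 2.89 / 0.624 = 4.631 ppm.
(b) FC to add: 4.631 − 0.7 = 3.931 mg/L as Cl₂.
(b) Cl₂ equivalent: 3.931 mg/L × 2,140,000 L = 8413 g.
(b) Product at 64.0% available Cl: 8413 / 0.64 = 13,150 g.

(a) 2.47 kg; (b) 13.1 kg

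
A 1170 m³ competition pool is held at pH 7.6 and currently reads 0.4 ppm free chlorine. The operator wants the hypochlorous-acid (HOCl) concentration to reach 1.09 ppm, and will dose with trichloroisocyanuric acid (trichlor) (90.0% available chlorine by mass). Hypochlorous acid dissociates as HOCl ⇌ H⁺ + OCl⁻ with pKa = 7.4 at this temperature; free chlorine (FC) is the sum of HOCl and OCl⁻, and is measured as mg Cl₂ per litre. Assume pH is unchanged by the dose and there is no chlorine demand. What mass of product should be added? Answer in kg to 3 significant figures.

3.14 kg

Volume: 1170 m³ = 1,170,000 L.
[OCl⁻]/[HOCl] = 10^(pH − pKa) = 10^(7.6 − 7.4) = 1.585; fraction as HOCl = 1/(1 + 1.585) = 0.3869.
Free chlorine required for 1.09 ppm HOCl: 1.09 / 0.3869 = 2.818 ppm.
FC to add: 2.818 − 0.4 = 2.418 mg/L as Cl₂.
Cl₂ equivalent: 2.418 mg/L × 1,170,000 L = 2829 g.
Product at 90.0% available Cl: 2829 / 0.9 = 3143 g.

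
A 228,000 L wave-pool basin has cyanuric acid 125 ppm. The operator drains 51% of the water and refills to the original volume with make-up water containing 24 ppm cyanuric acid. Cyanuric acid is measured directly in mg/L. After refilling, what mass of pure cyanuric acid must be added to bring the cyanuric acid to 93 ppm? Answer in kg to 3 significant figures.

After draining 51% and refilling: 125 × 0.49 + 24 × 0.51 = 73.49 ppm.
Deficit to target: 93 − 73.49 = 19.51 mg/L.
Mass: 19.51 mg/L × 228,000 L = 4448 g cyanuric acid.

4.45 kg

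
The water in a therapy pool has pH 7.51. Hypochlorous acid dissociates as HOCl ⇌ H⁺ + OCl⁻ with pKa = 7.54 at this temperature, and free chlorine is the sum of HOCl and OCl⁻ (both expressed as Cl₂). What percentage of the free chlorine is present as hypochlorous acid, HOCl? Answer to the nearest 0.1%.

[OCl⁻]/[HOCl] = 10^(pH − pKa) = 10^(7.51 − 7.54) = 10^-0.03 = 0.9333.
Fraction as HOCl = 1 / (1 + 0.9333) = 0.5173.

51.7%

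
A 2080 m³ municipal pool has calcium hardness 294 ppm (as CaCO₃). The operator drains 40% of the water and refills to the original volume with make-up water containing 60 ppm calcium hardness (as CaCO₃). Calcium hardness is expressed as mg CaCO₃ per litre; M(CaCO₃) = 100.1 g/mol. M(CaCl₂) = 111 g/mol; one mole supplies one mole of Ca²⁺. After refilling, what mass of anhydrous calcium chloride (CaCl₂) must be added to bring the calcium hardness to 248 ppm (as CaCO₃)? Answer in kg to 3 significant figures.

Volume: 2080 m³ = 2,080,000 L.
After draining 40% and refilling: 294 × 0.60 + 60 × 0.40 = 200.4 ppm.
Deficit to target: 248 − 200.4 = 47.6 mg/L.
As CaCO₃: 47.6 mg/L × 2,080,000 L = 99,010 g; ÷ 100.1 = 989.1 mol Ca²⁺.
Mass: 989.1 × 111 = 109,800 g.

110 kg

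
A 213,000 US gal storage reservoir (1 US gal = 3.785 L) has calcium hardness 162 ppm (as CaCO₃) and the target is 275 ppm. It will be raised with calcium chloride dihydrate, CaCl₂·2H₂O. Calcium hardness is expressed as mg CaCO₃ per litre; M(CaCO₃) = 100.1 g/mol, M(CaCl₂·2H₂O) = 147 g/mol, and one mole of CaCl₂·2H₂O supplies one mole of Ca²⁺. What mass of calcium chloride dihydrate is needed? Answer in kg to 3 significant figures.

Volume: 213,000 US gal × 3.785 L/gal = 806,205 L.
Hardness to add: (275 − 162) = 113 mg/L as CaCO₃ × 806,205 L = 91,100 g as CaCO₃.
Moles of Ca²⁺ (1 mol Ca²⁺ ≡ 1 mol CaCO₃): 91,100 / 100.1 g/mol = 910.1 mol.
Mass of CaCl₂·2H₂O: 910.1 × 147 = 133,800 g.

134 kg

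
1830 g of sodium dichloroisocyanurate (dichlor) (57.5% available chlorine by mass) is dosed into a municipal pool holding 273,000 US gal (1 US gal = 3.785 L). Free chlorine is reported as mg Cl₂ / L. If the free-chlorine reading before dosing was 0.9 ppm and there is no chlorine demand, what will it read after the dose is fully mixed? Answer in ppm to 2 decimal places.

Volume: 273,000 US gal × 3.785 L/gal = 1,033,305 L.
Available chlorine delivered: 1830 g × 0.575 = 1052 g as Cl₂.
Concentration rise: 1052 g / 1,033,305 L = 1.018 mg/L = 1.02 ppm.
Final FC: 0.9 + 1.02 = 1.92 ppm.

1.92 ppm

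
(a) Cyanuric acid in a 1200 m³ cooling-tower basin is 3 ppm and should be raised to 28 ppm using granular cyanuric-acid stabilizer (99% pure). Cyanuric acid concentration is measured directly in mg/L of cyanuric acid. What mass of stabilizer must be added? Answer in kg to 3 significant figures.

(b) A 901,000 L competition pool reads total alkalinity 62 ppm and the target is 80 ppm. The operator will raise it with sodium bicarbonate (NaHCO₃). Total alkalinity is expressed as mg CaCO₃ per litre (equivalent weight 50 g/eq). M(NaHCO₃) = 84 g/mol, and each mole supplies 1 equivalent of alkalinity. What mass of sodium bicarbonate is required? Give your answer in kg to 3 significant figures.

(a) Volume: 1200 m³ = 1,200,000 L.
(a) CYA to add: (28 − 3) = 25 mg/L × 1,200,000 L = 30,000 g cyanuric acid.
(a) At 99% purity: 30,000 / 0.99 = 30,300 g product.

(b) Alkalinity to add: (80 − 62) = 18 mg/L as CaCO₃ × 901,000 L = 16,220 g as CaCO₃.
(b) Equivalents: 16,220 g ÷ 50 g/eq = 324.4 eq.
(b) NaHCO₃ supplies 1 eq per mole → 324.4 mol.
(b) Mass: 324.4 mol × 84 g/mol = 27,250 g.

(a) 30.3 kg; (b) 27.2 kg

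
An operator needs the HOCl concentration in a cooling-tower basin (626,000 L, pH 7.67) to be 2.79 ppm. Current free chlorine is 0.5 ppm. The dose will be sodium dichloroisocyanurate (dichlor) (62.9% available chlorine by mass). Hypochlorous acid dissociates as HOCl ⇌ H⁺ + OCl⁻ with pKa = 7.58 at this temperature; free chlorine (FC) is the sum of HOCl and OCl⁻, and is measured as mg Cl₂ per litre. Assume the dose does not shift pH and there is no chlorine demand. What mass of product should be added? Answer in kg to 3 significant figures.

5.70 kg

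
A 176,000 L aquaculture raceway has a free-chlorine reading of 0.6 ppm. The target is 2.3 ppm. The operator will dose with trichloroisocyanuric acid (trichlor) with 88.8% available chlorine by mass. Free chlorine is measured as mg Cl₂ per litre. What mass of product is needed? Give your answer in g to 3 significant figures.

Chlorine deficit: 2.3 − 0.6 = 1.7 ppm = 1.7 mg/L as Cl₂.
Cl₂ equivalent needed: 1.7 mg/L × 176,000 L = 299,200 mg = 299.2 g.
Product at 88.8% available chlorine: 299.2 / 0.888 = 336.9 g.

337 g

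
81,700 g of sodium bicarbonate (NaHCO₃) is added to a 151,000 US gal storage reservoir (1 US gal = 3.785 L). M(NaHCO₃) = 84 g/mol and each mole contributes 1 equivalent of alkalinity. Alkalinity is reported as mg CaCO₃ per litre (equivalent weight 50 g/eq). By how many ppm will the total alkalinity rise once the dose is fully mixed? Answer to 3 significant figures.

85.1 ppm

Volume: 151,000 US gal × 3.785 L/gal = 571,535 L.
Moles of NaHCO₃: 81,700 g ÷ 84 g/mol = 972.6 mol → 972.6 eq of alkalinity.
As CaCO₃: 972.6 eq × 50 g/eq = 48,630 g.
Rise: 48,630 g / 571,535 L × 1000 = 85.09 mg/L.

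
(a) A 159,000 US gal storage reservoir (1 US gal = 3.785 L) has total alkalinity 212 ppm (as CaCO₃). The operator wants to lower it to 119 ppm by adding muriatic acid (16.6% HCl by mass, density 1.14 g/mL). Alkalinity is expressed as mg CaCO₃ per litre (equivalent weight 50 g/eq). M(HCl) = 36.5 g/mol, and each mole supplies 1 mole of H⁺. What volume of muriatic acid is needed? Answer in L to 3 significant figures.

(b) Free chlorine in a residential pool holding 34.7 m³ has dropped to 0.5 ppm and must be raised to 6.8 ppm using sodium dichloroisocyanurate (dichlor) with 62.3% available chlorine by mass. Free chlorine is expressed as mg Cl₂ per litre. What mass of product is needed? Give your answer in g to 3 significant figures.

(a) 216 L; (b) 351 g

(a) Volume: 159,000 US gal × 3.785 L/gal = 601,815 L.
(a) Alkalinity to neutralize: (212 − 119) = 93 mg/L as CaCO₃ × 601,815 L = 55,970 g as CaCO₃.
(a) Equivalents of H⁺ required: 55,970 ÷ 50 g/eq = 1119 eq = 1119 mol HCl.
(a) Mass of HCl: 1119 × 36.5 = 40,860 g.
(a) Mass of 16.6% solution: 40,860 / 0.166 = 246,100 g.
(a) Volume: 246,100 g ÷ 1.14 g/mL = 215,900 mL.

(b) Volume: 34.7 m³ = 34,700 L.
(b) Chlorine deficit: 6.8 − 0.5 = 6.3 ppm = 6.3 mg/L as Cl₂.
(b) Cl₂ equivalent needed: 6.3 mg/L × 34,700 L = 218,600 mg = 218.6 g.
(b) Product at 62.3% available chlorine: 218.6 / 0.623 = 350.9 g.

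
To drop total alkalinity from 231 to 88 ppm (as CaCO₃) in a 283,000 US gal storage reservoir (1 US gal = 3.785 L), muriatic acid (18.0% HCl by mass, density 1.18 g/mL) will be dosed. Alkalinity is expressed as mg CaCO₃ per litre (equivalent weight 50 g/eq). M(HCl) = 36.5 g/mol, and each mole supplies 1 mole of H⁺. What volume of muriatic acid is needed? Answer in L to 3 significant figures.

526 L

Volume: 283,000 US gal × 3.785 L/gal = 1,071,155 L.
Alkalinity to neutralize: (231 − 88) = 143 mg/L as CaCO₃ × 1,071,155 L = 153,200 g as CaCO₃.
Equivalents of H⁺ required: 153,200 ÷ 50 g/eq = 3064 eq = 3064 mol HCl.
Mass of HCl: 3064 × 36.5 = 111,800 g.
Mass of 18.0% solution: 111,800 / 0.18 = 621,200 g.
Volume: 621,200 g ÷ 1.18 g/mL = 526,400 mL.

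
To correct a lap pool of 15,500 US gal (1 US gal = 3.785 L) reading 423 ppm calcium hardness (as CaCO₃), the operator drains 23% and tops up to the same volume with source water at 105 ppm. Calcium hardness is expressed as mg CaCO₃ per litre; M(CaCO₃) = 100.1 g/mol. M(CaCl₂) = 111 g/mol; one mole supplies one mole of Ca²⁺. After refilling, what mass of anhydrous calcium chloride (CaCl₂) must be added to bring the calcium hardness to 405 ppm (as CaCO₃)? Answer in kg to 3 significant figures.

3.59 kg

Volume: 15,500 US gal × 3.785 L/gal = 58,668 L.
After draining 23% and refilling: 423 × 0.77 + 105 × 0.23 = 349.86 ppm.
Deficit to target: 405 − 349.86 = 55.14 mg/L.
As CaCO₃: 55.14 mg/L × 58,668 L = 3235 g; ÷ 100.1 = 32.32 mol Ca²⁺.
Mass: 32.32 × 111 = 3587 g.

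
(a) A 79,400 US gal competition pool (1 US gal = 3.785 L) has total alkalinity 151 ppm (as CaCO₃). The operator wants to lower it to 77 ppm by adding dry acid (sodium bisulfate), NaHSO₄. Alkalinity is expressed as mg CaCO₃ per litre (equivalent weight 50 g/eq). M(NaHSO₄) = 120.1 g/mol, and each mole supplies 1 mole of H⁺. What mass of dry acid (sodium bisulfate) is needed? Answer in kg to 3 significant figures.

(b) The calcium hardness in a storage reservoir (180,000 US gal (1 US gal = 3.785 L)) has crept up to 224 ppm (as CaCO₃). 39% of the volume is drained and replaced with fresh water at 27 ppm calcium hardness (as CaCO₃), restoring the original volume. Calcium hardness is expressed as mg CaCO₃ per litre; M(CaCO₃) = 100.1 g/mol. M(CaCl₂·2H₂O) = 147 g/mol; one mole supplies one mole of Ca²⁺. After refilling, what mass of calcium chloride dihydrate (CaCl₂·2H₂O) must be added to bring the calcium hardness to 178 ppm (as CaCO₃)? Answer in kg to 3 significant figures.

(a) Volume: 79,400 US gal × 3.785 L/gal = 300,529 L.
(a) Alkalinity to neutralize: (151 − 77) = 74 mg/L as CaCO₃ × 300,529 L = 22,240 g as CaCO₃.
(a) Equivalents of H⁺ required: 22,240 ÷ 50 g/eq = 444.8 eq = 444.8 mol NaHSO₄.
(a) Mass of NaHSO₄: 444.8 × 120.1 = 53,420 g.

(b) Volume: 180,000 US gal × 3.785 L/gal = 681,300 L.
(b) After draining 39% and refilling: 224 × 0.61 + 27 × 0.39 = 147.17 ppm.
(b) Deficit to target: 178 − 147.17 = 30.83 mg/L.
(b) As CaCO₃: 30.83 mg/L × 681,300 L = 21,000 g; ÷ 100.1 = 209.8 mol Ca²⁺.
(b) Mass: 209.8 × 147 = 30,850 g.

(a) 53.4 kg; (b) 30.8 kg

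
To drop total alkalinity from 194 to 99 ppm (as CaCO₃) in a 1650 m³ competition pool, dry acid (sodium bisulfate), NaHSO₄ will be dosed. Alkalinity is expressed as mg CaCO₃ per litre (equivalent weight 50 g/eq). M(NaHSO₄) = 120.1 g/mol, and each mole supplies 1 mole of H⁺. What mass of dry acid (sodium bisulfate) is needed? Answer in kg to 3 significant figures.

Volume: 1650 m³ = 1,650,000 L.
Alkalinity to neutralize: (194 − 99) = 95 mg/L as CaCO₃ × 1,650,000 L = 156,800 g as CaCO₃.
Equivalents of H⁺ required: 156,800 ÷ 50 g/eq = 3135 eq = 3135 mol NaHSO₄.
Mass of NaHSO₄: 3135 × 120.1 = 376,500 g.

377 kg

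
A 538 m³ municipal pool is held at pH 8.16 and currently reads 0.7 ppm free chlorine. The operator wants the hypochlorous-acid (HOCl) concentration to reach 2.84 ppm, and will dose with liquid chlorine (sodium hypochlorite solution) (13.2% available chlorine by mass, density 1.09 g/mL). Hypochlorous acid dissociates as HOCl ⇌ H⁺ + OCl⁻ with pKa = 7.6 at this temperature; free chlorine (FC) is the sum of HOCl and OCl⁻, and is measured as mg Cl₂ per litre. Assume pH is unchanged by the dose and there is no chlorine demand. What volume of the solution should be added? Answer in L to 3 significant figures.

Volume: 538 m³ = 538,000 L.
[OCl⁻]/[HOCl] = 10^(pH − pKa) = 10^(8.16 − 7.6) = 3.631; fraction as HOCl = 1/(1 + 3.631) = 0.2159.
Free chlorine required for 2.84 ppm HOCl: 2.84 / 0.2159 = 13.15 ppm.
FC to add: 13.15 − 0.7 = 12.45 mg/L as Cl₂.
Cl₂ equivalent: 12.45 mg/L × 538,000 L = 6699 g.
Product at 13.2% available Cl: 6699 / 0.132 = 50,750 g.
Volume: 50,750 g ÷ 1.09 g/mL = 46,560 mL.

46.6 L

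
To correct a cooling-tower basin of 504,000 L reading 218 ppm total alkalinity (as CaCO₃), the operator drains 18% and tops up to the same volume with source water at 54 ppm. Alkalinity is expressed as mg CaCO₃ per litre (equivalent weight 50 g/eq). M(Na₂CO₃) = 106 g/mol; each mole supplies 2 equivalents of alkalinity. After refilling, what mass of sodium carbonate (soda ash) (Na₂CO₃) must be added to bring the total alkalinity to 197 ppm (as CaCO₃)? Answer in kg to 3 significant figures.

After draining 18% and refilling: 218 × 0.82 + 54 × 0.18 = 188.48 ppm.
Deficit to target: 197 − 188.48 = 8.52 mg/L.
As CaCO₃: 8.52 mg/L × 504,000 L = 4294 g; ÷ 50 g/eq ÷ 2 = 42.94 mol Na₂CO₃.
Mass: 42.94 × 106 = 4552 g.

4.55 kg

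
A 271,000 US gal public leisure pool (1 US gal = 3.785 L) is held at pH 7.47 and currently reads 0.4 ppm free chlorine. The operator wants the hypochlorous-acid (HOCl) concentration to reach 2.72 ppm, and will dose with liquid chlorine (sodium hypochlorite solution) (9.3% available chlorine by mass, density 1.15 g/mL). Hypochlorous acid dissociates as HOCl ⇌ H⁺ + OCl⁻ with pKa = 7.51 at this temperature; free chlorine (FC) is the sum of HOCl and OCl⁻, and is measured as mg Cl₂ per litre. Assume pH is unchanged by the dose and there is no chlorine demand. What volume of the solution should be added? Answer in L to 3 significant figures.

Volume: 271,000 US gal × 3.785 L/gal = 1,025,735 L.
[OCl⁻]/[HOCl] = 10^(pH − pKa) = 10^(7.47 − 7.51) = 0.912; fraction as HOCl = 1/(1 + 0.912) = 0.523.
Free chlorine required for 2.72 ppm HOCl: 2.72 / 0.523 = 5.201 ppm.
FC to add: 5.201 − 0.4 = 4.801 mg/L as Cl₂.
Cl₂ equivalent: 4.801 mg/L × 1,025,735 L = 4924 g.
Product at 9.3% available Cl: 4924 / 0.093 = 52,950 g.
Volume: 52,950 g ÷ 1.15 g/mL = 46,040 mL.

46.0 L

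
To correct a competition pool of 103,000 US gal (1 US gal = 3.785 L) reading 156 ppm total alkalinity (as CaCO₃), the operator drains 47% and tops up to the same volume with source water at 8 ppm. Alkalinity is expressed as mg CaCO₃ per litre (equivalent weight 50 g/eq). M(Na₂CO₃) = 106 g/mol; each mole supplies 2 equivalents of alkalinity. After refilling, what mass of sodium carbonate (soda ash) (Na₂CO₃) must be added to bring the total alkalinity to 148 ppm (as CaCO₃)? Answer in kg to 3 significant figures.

25.4 kg

Volume: 103,000 US gal × 3.785 L/gal = 389,855 L.
After draining 47% and refilling: 156 × 0.53 + 8 × 0.47 = 86.44 ppm.
Deficit to target: 148 − 86.44 = 61.56 mg/L.
As CaCO₃: 61.56 mg/L × 389,855 L = 24,000 g; ÷ 50 g/eq ÷ 2 = 240 mol Na₂CO₃.
Mass: 240 × 106 = 25,440 g.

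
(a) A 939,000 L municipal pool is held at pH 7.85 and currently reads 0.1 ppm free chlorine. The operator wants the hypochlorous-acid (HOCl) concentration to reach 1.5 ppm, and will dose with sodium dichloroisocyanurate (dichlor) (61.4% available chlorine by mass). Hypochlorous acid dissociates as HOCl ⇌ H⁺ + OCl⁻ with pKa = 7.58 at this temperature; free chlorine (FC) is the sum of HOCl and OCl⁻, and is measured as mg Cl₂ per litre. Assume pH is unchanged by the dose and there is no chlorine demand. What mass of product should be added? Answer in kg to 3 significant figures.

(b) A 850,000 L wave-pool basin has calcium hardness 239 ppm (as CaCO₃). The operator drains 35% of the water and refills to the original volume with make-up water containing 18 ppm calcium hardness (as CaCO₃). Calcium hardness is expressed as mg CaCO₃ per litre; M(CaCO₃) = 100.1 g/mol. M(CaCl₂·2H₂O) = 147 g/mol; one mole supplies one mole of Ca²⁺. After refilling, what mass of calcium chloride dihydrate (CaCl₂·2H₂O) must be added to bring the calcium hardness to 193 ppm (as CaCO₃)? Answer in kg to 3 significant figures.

(a) [OCl⁻]/[HOCl] = 10^(pH − pKa) = 10^(7.85 − 7.58) = 1.862; fraction as HOCl = 1/(1 + 1.862) = 0.3494.
(a) Free chlorine required for 1.5 ppm HOCl: 1.5 / 0.3494 = 4.293 ppm.
(a) FC to add: 4.293 − 0.1 = 4.193 mg/L as Cl₂.
(a) Cl₂ equivalent: 4.193 mg/L × 939,000 L = 3937 g.
(a) Product at 61.4% available Cl: 3937 / 0.614 = 6413 g.

(b) After draining 35% and refilling: 239 × 0.65 + 18 × 0.35 = 161.65 ppm.
(b) Deficit to target: 193 − 161.65 = 31.35 mg/L.
(b) As CaCO₃: 31.35 mg/L × 850,000 L = 26,650 g; ÷ 100.1 = 266.2 mol Ca²⁺.
(b) Mass: 266.2 × 147 = 39,130 g.

(a) 6.41 kg; (b) 39.1 kg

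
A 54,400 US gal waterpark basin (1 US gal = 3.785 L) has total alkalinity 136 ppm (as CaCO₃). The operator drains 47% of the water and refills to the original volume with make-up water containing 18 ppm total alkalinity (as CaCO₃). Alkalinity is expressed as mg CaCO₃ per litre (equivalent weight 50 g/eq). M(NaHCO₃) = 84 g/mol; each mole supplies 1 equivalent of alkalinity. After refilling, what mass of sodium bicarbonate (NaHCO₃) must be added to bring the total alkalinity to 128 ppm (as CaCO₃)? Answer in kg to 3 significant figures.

16.4 kg

Volume: 54,400 US gal × 3.785 L/gal = 205,904 L.
After draining 47% and refilling: 136 × 0.53 + 18 × 0.47 = 80.54 ppm.
Deficit to target: 128 − 80.54 = 47.46 mg/L.
As CaCO₃: 47.46 mg/L × 205,904 L = 9772 g; ÷ 50 g/eq ÷ 1 = 195.4 mol NaHCO₃.
Mass: 195.4 × 84 = 16,420 g.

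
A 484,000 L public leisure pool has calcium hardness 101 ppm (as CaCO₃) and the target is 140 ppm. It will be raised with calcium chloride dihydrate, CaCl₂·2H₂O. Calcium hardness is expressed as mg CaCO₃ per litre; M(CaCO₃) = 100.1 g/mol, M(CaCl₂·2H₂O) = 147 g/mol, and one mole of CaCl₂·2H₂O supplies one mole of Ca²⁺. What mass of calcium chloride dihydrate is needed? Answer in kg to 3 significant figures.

27.7 kg

Hardness to add: (140 − 101) = 39 mg/L as CaCO₃ × 484,000 L = 18,880 g as CaCO₃.
Moles of Ca²⁺ (1 mol Ca²⁺ ≡ 1 mol CaCO₃): 18,880 / 100.1 g/mol = 188.6 mol.
Mass of CaCl₂·2H₂O: 188.6 × 147 = 27,720 g.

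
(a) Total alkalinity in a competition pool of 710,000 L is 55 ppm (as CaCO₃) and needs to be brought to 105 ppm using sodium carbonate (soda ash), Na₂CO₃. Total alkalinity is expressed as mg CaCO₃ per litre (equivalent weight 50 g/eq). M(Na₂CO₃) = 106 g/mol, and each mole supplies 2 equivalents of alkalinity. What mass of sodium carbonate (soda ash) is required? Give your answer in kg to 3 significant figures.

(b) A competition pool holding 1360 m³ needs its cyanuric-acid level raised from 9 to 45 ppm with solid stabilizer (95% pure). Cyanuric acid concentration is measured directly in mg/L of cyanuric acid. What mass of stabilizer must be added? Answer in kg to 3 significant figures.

(a) 37.6 kg; (b) 51.5 kg

(a) Alkalinity to add: (105 − 55) = 50 mg/L as CaCO₃ × 710,000 L = 35,500 g as CaCO₃.
(a) Equivalents: 35,500 g ÷ 50 g/eq = 710 eq.
(a) Each mole of Na₂CO₃ supplies 2 eq, so 710 / 2 = 355 mol.
(a) Mass: 355 mol × 106 g/mol = 37,630 g.

(b) Volume: 1360 m³ = 1,360,000 L.
(b) CYA to add: (45 − 9) = 36 mg/L × 1,360,000 L = 48,960 g cyanuric acid.
(b) At 95% purity: 48,960 / 0.95 = 51,540 g product.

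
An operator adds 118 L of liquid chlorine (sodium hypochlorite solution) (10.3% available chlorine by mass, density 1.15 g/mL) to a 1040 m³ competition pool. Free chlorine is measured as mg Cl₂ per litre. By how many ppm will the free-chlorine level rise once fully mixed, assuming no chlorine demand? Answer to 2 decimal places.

Volume: 1040 m³ = 1,040,000 L.
Mass of solution: 118 L × 1000 mL/L × 1.15 g/mL = 135,700 g.
Available chlorine delivered: 135,700 g × 0.103 = 13,980 g as Cl₂.
Concentration rise: 13,980 g / 1,040,000 L = 13.44 mg/L = 13.44 ppm.

13.44 ppm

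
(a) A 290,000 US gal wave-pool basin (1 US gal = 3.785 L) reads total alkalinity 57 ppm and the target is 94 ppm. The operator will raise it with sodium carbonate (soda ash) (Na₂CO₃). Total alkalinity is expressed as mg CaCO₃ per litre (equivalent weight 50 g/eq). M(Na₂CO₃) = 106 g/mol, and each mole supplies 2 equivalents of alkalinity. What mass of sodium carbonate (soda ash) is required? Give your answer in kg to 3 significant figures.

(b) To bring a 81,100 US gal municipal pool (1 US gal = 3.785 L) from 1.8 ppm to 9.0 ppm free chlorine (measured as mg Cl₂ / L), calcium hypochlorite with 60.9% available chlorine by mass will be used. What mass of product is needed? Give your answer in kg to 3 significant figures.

(a) Volume: 290,000 US gal × 3.785 L/gal = 1,097,650 L.
(a) Alkalinity to add: (94 − 57) = 37 mg/L as CaCO₃ × 1,097,650 L = 40,610 g as CaCO₃.
(a) Equivalents: 40,610 g ÷ 50 g/eq = 812.3 eq.
(a) Each mole of Na₂CO₃ supplies 2 eq, so 812.3 / 2 = 406.1 mol.
(a) Mass: 406.1 mol × 106 g/mol = 43,050 g.

(b) Volume: 81,100 US gal × 3.785 L/gal = 306,964 L.
(b) Chlorine deficit: 9.0 − 1.8 = 7.2 ppm = 7.2 mg/L as Cl₂.
(b) Cl₂ equivalent needed: 7.2 mg/L × 306,964 L = 2,210,000 mg = 2210 g.
(b) Product at 60.9% available chlorine: 2210 / 0.609 = 3629 g.

(a) 43.0 kg; (b) 3.63 kg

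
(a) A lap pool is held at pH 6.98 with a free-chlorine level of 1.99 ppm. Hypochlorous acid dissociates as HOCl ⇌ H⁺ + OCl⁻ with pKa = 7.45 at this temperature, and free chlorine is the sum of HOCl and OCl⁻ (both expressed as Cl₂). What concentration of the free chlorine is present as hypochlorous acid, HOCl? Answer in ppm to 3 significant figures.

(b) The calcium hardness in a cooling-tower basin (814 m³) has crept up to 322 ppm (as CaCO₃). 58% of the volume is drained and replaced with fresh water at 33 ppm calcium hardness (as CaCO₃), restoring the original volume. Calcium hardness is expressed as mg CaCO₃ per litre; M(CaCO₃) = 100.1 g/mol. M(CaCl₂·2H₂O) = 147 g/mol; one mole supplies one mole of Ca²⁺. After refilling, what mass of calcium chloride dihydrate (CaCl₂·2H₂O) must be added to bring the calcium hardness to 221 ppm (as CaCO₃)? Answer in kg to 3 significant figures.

(a) 1.49 ppm; (b) 79.6 kg

(a) [OCl⁻]/[HOCl] = 10^(pH − pKa) = 10^(6.98 − 7.45) = 10^-0.47 = 0.3388.
(a) Fraction as HOCl = 1 / (1 + 0.3388) = 0.7469.
(a) HOCl = 0.7469 × 1.99 ppm = 1.486 ppm.

(b) Volume: 814 m³ = 814,000 L.
(b) After draining 58% and refilling: 322 × 0.42 + 33 × 0.58 = 154.38 ppm.
(b) Deficit to target: 221 − 154.38 = 66.62 mg/L.
(b) As CaCO₃: 66.62 mg/L × 814,000 L = 54,230 g; ÷ 100.1 = 541.7 mol Ca²⁺.
(b) Mass: 541.7 × 147 = 79,640 g.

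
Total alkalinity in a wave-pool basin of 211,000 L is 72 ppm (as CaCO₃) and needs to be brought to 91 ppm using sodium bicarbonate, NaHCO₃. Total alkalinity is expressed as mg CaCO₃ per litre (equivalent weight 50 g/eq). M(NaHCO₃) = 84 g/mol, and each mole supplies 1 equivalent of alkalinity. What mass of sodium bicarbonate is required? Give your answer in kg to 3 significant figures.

6.74 kg

Alkalinity to add: (91 − 72) = 19 mg/L as CaCO₃ × 211,000 L = 4009 g as CaCO₃.
Equivalents: 4009 g ÷ 50 g/eq = 80.18 eq.
NaHCO₃ supplies 1 eq per mole → 80.18 mol.
Mass: 80.18 mol × 84 g/mol = 6735 g.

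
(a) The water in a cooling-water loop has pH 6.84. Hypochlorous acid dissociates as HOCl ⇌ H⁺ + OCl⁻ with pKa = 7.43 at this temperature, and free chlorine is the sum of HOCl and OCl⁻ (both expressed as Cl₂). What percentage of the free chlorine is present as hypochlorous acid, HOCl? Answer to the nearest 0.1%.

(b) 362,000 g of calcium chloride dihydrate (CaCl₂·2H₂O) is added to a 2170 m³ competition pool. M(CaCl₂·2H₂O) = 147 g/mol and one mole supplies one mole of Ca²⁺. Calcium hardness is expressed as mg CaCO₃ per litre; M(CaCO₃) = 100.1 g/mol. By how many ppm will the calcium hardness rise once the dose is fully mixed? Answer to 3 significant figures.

(a) [OCl⁻]/[HOCl] = 10^(pH − pKa) = 10^(6.84 − 7.43) = 10^-0.59 = 0.257.
(a) Fraction as HOCl = 1 / (1 + 0.257) = 0.7955.

(b) Volume: 2170 m³ = 2,170,000 L.
(b) Moles of Ca²⁺: 362,000 g ÷ 147 g/mol = 2463 mol.
(b) As CaCO₃: 2463 mol × 100.1 g/mol = 246,500 g.
(b) Rise: 246,500 g / 2,170,000 L × 1000 = 113.6 mg/L.

(a) 79.6%; (b) 114 ppm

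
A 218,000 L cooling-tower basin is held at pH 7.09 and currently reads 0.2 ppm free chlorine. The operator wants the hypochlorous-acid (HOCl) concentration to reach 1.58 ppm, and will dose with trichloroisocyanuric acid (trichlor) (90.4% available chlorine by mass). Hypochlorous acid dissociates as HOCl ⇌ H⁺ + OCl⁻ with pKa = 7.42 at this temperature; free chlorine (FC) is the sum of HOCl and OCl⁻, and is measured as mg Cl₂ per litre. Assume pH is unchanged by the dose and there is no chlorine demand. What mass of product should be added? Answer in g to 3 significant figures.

[OCl⁻]/[HOCl] = 10^(pH − pKa) = 10^(7.09 − 7.42) = 0.4677; fraction as HOCl = 1/(1 + 0.4677) = 0.6813.
Free chlorine required for 1.58 ppm HOCl: 1.58 / 0.6813 = 2.319 ppm.
FC to add: 2.319 − 0.2 = 2.119 mg/L as Cl₂.
Cl₂ equivalent: 2.119 mg/L × 218,000 L = 461.9 g.
Product at 90.4% available Cl: 461.9 / 0.904 = 511 g.

511 g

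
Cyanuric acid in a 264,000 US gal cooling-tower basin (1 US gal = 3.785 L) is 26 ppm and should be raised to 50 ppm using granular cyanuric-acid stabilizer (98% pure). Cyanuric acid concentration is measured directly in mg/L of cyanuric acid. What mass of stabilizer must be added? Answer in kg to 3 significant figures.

Volume: 264,000 US gal × 3.785 L/gal = 999,240 L.
CYA to add: (50 − 26) = 24 mg/L × 999,240 L = 23,980 g cyanuric acid.
At 98% purity: 23,980 / 0.98 = 24,470 g product.

24.5 kg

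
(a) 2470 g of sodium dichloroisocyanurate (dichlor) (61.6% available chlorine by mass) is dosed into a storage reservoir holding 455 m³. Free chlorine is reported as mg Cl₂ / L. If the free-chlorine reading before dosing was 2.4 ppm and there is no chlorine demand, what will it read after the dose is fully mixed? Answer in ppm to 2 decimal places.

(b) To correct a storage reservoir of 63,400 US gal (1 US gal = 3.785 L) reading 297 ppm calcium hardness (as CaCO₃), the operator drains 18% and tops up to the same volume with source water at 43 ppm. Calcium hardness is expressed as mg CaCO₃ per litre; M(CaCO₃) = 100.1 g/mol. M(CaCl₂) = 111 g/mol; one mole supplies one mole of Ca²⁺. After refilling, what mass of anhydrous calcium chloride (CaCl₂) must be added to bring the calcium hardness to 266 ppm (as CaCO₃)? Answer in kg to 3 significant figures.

(a) Volume: 455 m³ = 455,000 L.
(a) Available chlorine delivered: 2470 g × 0.616 = 1522 g as Cl₂.
(a) Concentration rise: 1522 g / 455,000 L = 3.344 mg/L = 3.34 ppm.
(a) Final FC: 2.4 + 3.34 = 5.74 ppm.

(b) Volume: 63,400 US gal × 3.785 L/gal = 239,969 L.
(b) After draining 18% and refilling: 297 × 0.82 + 43 × 0.18 = 251.28 ppm.
(b) Deficit to target: 266 − 251.28 = 14.72 mg/L.
(b) As CaCO₃: 14.72 mg/L × 239,969 L = 3532 g; ÷ 100.1 = 35.29 mol Ca²⁺.
(b) Mass: 35.29 × 111 = 3917 g.

(a) 5.74 ppm; (b) 3.92 kg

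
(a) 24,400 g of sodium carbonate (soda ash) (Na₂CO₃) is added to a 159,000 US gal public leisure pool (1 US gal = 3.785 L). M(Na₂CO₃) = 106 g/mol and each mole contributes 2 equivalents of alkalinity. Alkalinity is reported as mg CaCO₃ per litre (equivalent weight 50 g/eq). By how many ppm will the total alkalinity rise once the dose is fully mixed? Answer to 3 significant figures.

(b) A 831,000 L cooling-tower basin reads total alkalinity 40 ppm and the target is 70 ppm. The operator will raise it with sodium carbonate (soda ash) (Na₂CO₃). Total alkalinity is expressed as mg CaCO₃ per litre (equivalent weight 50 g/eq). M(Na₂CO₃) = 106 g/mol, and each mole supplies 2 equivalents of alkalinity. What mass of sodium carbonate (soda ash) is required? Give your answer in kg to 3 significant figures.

(a) Volume: 159,000 US gal × 3.785 L/gal = 601,815 L.
(a) Moles of Na₂CO₃: 24,400 g ÷ 106 g/mol = 230.2 mol → 460.4 eq of alkalinity.
(a) As CaCO₃: 460.4 eq × 50 g/eq = 23,020 g.
(a) Rise: 23,020 g / 601,815 L × 1000 = 38.25 mg/L.

(b) Alkalinity to add: (70 − 40) = 30 mg/L as CaCO₃ × 831,000 L = 24,930 g as CaCO₃.
(b) Equivalents: 24,930 g ÷ 50 g/eq = 498.6 eq.
(b) Each mole of Na₂CO₃ supplies 2 eq, so 498.6 / 2 = 249.3 mol.
(b) Mass: 249.3 mol × 106 g/mol = 26,430 g.

(a) 38.2 ppm; (b) 26.4 kg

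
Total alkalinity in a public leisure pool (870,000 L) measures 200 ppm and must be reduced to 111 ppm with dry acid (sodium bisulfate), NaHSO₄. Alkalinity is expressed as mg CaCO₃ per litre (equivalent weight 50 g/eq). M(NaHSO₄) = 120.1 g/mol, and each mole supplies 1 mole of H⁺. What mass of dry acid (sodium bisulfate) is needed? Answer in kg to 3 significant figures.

Alkalinity to neutralize: (200 − 111) = 89 mg/L as CaCO₃ × 870,000 L = 77,430 g as CaCO₃.
Equivalents of H⁺ required: 77,430 ÷ 50 g/eq = 1549 eq = 1549 mol NaHSO₄.
Mass of NaHSO₄: 1549 × 120.1 = 186,000 g.

186 kg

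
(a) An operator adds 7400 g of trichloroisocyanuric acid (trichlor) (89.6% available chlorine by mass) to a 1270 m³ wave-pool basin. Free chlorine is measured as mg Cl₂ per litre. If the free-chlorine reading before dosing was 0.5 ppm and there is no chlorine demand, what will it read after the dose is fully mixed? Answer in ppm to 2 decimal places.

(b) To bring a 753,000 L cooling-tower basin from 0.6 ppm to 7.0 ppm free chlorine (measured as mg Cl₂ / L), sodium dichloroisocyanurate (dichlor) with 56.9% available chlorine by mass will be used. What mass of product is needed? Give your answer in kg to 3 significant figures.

(a) 5.72 ppm; (b) 8.47 kg

(a) Volume: 1270 m³ = 1,270,000 L.
(a) Available chlorine delivered: 7400 g × 0.896 = 6630 g as Cl₂.
(a) Concentration rise: 6630 g / 1,270,000 L = 5.221 mg/L = 5.22 ppm.
(a) Final FC: 0.5 + 5.22 = 5.72 ppm.

(b) Chlorine deficit: 7.0 − 0.6 = 6.4 ppm = 6.4 mg/L as Cl₂.
(b) Cl₂ equivalent needed: 6.4 mg/L × 753,000 L = 4,819,000 mg = 4819 g.
(b) Product at 56.9% available chlorine: 4819 / 0.569 = 8470 g.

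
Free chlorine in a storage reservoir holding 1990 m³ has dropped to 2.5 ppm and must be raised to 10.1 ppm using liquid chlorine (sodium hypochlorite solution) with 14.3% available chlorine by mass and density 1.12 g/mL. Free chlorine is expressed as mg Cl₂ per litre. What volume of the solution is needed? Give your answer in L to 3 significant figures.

94.4 L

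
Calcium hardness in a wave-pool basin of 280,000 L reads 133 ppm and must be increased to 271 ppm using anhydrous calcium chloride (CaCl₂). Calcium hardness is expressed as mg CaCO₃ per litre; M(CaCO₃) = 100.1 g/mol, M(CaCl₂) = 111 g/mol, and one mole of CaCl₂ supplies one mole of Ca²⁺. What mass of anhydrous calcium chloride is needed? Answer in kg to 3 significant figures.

42.8 kg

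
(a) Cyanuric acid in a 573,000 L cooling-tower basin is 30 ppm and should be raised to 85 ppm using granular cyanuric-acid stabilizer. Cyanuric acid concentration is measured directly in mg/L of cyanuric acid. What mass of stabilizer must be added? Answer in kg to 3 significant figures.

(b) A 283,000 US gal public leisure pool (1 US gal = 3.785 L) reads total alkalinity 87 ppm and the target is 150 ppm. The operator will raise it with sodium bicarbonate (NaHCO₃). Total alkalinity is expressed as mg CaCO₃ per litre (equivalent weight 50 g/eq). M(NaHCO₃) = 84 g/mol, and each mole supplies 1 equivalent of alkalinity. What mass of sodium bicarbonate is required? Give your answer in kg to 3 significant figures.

(a) 31.5 kg; (b) 113 kg

(a) CYA to add: (85 − 30) = 55 mg/L × 573,000 L = 31,520 g cyanuric acid.

(b) Volume: 283,000 US gal × 3.785 L/gal = 1,071,155 L.
(b) Alkalinity to add: (150 − 87) = 63 mg/L as CaCO₃ × 1,071,155 L = 67,480 g as CaCO₃.
(b) Equivalents: 67,480 g ÷ 50 g/eq = 1350 eq.
(b) NaHCO₃ supplies 1 eq per mole → 1350 mol.
(b) Mass: 1350 mol × 84 g/mol = 113,400 g.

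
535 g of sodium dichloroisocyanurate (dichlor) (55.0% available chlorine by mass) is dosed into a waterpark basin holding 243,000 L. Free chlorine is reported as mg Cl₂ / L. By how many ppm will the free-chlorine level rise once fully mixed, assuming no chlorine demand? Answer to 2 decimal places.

1.21 ppm

Available chlorine delivered: 535 g × 0.55 = 294.2 g as Cl₂.
Concentration rise: 294.2 g / 243,000 L = 1.211 mg/L = 1.21 ppm.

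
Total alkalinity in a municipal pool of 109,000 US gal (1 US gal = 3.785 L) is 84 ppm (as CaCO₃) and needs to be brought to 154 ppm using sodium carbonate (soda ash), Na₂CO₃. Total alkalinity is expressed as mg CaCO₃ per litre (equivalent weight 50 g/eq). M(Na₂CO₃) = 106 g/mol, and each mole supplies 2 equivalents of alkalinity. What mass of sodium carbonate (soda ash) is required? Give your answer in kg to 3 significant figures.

Volume: 109,000 US gal × 3.785 L/gal = 412,565 L.
Alkalinity to add: (154 − 84) = 70 mg/L as CaCO₃ × 412,565 L = 28,880 g as CaCO₃.
Equivalents: 28,880 g ÷ 50 g/eq = 577.6 eq.
Each mole of Na₂CO₃ supplies 2 eq, so 577.6 / 2 = 288.8 mol.
Mass: 288.8 mol × 106 g/mol = 30,610 g.

30.6 kg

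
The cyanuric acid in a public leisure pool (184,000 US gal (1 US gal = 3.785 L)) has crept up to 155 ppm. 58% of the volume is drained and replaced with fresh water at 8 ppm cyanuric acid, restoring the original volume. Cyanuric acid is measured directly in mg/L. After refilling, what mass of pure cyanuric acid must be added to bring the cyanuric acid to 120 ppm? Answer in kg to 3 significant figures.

35.0 kg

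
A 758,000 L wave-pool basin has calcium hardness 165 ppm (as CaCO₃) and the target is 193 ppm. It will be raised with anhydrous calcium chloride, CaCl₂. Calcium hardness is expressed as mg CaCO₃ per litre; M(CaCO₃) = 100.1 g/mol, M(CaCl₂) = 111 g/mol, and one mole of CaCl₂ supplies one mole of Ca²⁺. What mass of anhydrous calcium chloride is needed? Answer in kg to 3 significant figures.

Hardness to add: (193 − 165) = 28 mg/L as CaCO₃ × 758,000 L = 21,220 g as CaCO₃.
Moles of Ca²⁺ (1 mol Ca²⁺ ≡ 1 mol CaCO₃): 21,220 / 100.1 g/mol = 212 mol.
Mass of CaCl₂: 212 × 111 = 23,540 g.

23.5 kg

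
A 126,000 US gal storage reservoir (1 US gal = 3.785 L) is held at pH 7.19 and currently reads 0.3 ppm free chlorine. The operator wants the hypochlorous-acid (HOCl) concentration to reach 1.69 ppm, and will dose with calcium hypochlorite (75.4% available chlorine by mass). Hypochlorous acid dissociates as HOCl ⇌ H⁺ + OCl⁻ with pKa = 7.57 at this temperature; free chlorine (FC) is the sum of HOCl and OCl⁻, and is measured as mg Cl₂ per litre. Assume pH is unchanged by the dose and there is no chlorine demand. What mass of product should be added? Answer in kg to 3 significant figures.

1.32 kg

Volume: 126,000 US gal × 3.785 L/gal = 476,910 L.
[OCl⁻]/[HOCl] = 10^(pH − pKa) = 10^(7.19 − 7.57) = 0.4169; fraction as HOCl = 1/(1 + 0.4169) = 0.7058.
Free chlorine required for 1.69 ppm HOCl: 1.69 / 0.7058 = 2.395 ppm.
FC to add: 2.395 − 0.3 = 2.095 mg/L as Cl₂.
Cl₂ equivalent: 2.095 mg/L × 476,910 L = 998.9 g.
Product at 75.4% available Cl: 998.9 / 0.754 = 1325 g.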